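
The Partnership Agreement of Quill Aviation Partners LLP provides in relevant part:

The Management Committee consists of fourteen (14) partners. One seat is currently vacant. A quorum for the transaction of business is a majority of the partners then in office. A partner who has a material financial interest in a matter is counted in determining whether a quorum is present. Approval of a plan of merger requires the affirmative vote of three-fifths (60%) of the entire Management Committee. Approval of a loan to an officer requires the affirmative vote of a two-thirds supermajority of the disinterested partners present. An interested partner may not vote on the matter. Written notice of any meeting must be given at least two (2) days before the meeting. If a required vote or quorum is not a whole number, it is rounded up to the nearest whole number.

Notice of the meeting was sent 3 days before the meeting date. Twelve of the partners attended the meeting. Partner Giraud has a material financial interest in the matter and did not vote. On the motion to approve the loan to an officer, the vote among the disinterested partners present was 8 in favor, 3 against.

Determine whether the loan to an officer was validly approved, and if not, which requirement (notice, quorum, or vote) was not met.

Valid — all requirements satisfied.

Notice: 3 days given; 2 required (3 ≥ 2). Satisfied.
Quorum: 12 present (interested partners count toward quorum); quorum is 7. Satisfied.
Vote: the loan to an officer requires two-thirds of the disinterested partners present (12 − 1 = 11). 2/3 of 11 = 7.33, rounded up to 8, so 8 affirmative votes are needed; 8 voted in favor. Satisfied.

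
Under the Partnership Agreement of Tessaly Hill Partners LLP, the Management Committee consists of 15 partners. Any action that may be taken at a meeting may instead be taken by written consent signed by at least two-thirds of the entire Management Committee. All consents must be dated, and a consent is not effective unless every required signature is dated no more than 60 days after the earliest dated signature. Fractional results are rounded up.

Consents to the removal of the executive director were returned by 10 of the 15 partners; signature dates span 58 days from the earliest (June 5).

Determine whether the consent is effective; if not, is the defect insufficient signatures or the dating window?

Signatures required: at least two-thirds of 15 — 2/3 of 15 = 10, so 10 needed; 10 signed. Sufficient.
Dating window: the latest signature is 58 days after the earliest; the limit is 60 days. Within the window.

Effective — both the signature and dating-window requirements are satisfied.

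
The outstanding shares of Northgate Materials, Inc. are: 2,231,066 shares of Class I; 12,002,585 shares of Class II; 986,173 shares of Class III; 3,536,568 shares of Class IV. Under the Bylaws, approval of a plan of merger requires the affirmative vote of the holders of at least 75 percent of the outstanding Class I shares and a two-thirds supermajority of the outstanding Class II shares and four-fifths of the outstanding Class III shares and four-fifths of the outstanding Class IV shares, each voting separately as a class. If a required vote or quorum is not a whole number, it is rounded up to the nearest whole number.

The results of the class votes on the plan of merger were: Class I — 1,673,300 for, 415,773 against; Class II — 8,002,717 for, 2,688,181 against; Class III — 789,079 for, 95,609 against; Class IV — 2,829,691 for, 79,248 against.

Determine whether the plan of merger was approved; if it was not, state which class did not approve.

Approved — every class gave the required vote.

Class I: 3/4 of 2231066 = 1673299.50, rounded up to 1673300; 1,673,300 required, 1,673,300 in favor — approved.
Class II: 2/3 of 12002585 = 8001723.33, rounded up to 8001724; 8,001,724 required, 8,002,717 in favor — approved.
Class III: 4/5 of 986173 = 788938.40, rounded up to 788939; 788,939 required, 789,079 in favor — approved.
Class IV: 4/5 of 3536568 = 2829254.40, rounded up to 2829255; 2,829,255 required, 2,829,691 in favor — approved.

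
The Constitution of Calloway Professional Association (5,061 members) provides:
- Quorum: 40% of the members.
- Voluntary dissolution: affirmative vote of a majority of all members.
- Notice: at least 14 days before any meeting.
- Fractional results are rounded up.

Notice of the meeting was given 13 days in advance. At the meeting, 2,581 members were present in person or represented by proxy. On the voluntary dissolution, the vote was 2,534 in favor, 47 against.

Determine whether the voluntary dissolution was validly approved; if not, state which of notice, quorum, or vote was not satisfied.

Notice: 13 days given; 14 required. Not satisfied.
Quorum: 40% of 5,061 = 2,024.40, rounded up to 2,025; 2,581 present. Satisfied.
Vote: requires a majority of all members (5,061); a majority of 5061 is 2531, so 2,531 needed; 2,534 in favor. Satisfied.

Invalid — notice requirement not satisfied.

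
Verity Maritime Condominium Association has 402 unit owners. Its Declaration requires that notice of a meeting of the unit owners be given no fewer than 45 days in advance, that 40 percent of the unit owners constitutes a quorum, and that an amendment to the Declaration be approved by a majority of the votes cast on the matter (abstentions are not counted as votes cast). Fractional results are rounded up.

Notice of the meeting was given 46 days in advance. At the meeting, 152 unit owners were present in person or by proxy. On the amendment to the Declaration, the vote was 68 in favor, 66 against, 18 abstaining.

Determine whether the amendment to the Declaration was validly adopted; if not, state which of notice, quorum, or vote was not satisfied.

Invalid — quorum requirement not satisfied.

Notice: 46 days given; 45 required. Satisfied.
Quorum: 40% of 402 = 160.80, rounded up to 161; 152 present. Not satisfied.
Vote: requires a majority of the votes cast (152 − 18 abstaining = 134); a majority of 134 is 68, so 68 needed; 68 in favor. Satisfied.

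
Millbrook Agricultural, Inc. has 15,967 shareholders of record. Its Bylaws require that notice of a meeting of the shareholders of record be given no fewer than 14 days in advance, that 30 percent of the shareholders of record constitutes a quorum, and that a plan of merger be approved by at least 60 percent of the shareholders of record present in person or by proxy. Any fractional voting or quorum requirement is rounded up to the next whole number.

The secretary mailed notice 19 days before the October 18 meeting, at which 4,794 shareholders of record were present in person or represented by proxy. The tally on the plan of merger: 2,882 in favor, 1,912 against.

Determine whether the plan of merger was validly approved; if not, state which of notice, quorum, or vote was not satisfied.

Valid — all requirements satisfied.

Notice: 19 days given; 14 required. Satisfied.
Quorum: 30% of 15,967 = 4,790.10, rounded up to 4,791; 4,794 present. Satisfied.
Vote: requires three-fifths of those present (4,794); 3/5 of 4794 = 2876.40, rounded up to 2877, so 2,877 needed; 2,882 in favor. Satisfied.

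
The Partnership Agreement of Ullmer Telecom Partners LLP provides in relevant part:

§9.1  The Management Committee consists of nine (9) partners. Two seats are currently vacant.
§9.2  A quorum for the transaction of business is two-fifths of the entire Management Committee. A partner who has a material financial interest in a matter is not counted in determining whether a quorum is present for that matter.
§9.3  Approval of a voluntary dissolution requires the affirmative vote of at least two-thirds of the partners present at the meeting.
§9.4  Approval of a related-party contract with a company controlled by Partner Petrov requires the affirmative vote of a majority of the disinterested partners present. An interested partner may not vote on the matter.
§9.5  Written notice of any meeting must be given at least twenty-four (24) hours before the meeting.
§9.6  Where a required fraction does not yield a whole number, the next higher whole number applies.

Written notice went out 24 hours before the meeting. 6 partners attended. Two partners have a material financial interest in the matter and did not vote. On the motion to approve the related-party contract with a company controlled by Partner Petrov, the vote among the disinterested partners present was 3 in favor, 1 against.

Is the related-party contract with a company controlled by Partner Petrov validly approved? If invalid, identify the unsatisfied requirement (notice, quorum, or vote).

Notice: 24 hours given; 24 required (24 ≥ 24). Satisfied.
Quorum: 6 present, but the 2 interested partners do not count, leaving 4. Quorum is 4. Satisfied.
Vote: the related-party contract with a company controlled by Partner Petrov requires a majority of the disinterested partners present (6 − 2 = 4). A majority of 4 is 3, so 3 affirmative votes are needed; 3 voted in favor. Satisfied.

Valid — all requirements satisfied.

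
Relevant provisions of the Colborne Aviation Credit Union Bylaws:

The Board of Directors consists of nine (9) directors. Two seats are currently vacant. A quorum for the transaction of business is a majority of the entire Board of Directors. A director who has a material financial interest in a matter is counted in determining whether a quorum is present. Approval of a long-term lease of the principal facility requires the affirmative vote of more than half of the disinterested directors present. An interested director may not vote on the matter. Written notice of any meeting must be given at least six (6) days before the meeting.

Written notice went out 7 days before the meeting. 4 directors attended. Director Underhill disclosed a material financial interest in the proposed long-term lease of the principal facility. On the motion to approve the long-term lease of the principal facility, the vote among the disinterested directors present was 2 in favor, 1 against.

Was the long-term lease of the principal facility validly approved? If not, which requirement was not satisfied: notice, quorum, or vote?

Notice: 7 days given; 6 required (7 ≥ 6). Satisfied.
Quorum: 4 present (interested directors count toward quorum); quorum is 5. Not satisfied.
Vote: the long-term lease of the principal facility requires a majority of the disinterested directors present (4 − 1 = 3). A majority of 3 is 2, so 2 affirmative votes are needed; 2 voted in favor. Satisfied. (Moot — without a quorum no business can be validly transacted.)

Invalid — quorum requirement not satisfied.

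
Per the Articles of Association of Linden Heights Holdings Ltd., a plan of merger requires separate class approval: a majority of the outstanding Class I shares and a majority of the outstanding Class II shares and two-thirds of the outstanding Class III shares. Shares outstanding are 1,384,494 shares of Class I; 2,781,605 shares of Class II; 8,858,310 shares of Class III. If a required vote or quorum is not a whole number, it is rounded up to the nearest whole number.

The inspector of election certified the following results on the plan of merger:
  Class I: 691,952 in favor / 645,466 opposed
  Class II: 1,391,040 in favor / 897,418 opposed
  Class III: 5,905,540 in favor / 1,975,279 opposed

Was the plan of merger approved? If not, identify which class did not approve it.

Class I: a majority of 1384494 is 692248; 692,248 required, 691,952 in favor — not approved.
Class II: a majority of 2781605 is 1390803; 1,390,803 required, 1,391,040 in favor — approved.
Class III: 2/3 of 8858310 = 5905540; 5,905,540 required, 5,905,540 in favor — approved.

Not approved — the Class I shares did not give the required vote.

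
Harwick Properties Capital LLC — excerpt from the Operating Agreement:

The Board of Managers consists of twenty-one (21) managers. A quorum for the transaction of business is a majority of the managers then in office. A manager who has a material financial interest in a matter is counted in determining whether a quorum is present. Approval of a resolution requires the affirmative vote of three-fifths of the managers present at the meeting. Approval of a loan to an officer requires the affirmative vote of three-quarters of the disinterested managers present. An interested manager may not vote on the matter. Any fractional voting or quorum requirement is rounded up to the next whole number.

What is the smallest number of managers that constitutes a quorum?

A majority of 21 is 11.

11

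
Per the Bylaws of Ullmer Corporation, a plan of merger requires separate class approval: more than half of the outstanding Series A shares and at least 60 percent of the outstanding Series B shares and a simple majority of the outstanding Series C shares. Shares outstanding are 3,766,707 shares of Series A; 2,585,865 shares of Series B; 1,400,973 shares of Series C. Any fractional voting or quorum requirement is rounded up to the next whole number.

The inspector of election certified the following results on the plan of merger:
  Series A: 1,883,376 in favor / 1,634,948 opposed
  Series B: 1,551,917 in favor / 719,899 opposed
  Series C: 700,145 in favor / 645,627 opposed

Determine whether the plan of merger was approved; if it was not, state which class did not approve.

Series A: a majority of 3766707 is 1883354; 1,883,354 required, 1,883,376 in favor — approved.
Series B: 3/5 of 2585865 = 1551519; 1,551,519 required, 1,551,917 in favor — approved.
Series C: a majority of 1400973 is 700487; 700,487 required, 700,145 in favor — not approved.

Not approved — the Series C shares did not give the required vote.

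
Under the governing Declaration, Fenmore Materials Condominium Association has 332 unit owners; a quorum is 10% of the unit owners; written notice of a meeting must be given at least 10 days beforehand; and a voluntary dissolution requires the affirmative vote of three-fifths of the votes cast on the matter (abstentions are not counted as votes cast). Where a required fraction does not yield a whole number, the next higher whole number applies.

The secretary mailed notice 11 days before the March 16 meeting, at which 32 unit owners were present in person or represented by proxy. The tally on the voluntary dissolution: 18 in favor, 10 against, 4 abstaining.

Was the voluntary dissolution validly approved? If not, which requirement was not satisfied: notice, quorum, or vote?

Notice: 11 days given; 10 required. Satisfied.
Quorum: 10% of 332 = 33.20, rounded up to 34; 32 present. Not satisfied.
Vote: requires three-fifths of the votes cast (32 − 4 abstaining = 28); 3/5 of 28 = 16.80, rounded up to 17, so 17 needed; 18 in favor. Satisfied.

Invalid — quorum requirement not satisfied.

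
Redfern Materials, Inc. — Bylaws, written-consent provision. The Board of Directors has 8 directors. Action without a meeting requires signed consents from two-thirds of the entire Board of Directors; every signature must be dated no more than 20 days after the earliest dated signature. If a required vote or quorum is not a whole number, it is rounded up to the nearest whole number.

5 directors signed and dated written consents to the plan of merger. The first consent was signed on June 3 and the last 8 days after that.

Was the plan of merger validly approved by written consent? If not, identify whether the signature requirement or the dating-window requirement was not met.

Not effective — insufficient signatures.

Signatures required: two-thirds of 8 — 2/3 of 8 = 5.33, rounded up to 6, so 6 needed; 5 signed. Insufficient.
Dating window: the latest signature is 8 days after the earliest; the limit is 20 days. Within the window.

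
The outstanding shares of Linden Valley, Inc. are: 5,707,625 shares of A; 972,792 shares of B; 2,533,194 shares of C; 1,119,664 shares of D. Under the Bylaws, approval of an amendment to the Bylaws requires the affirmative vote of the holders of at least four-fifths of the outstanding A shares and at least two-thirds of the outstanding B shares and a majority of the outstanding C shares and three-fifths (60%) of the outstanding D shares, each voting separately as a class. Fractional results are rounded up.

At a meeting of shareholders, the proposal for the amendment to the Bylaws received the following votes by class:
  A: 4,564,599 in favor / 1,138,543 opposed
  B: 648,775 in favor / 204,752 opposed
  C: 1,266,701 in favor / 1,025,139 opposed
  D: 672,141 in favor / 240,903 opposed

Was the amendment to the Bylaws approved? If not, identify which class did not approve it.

Not approved — the A shares did not give the required vote.

A: 4/5 of 5707625 = 4566100; 4,566,100 required, 4,564,599 in favor — not approved.
B: 2/3 of 972792 = 648528; 648,528 required, 648,775 in favor — approved.
C: a majority of 2533194 is 1266598; 1,266,598 required, 1,266,701 in favor — approved.
D: 3/5 of 1119664 = 671798.40, rounded up to 671799; 671,799 required, 672,141 in favor — approved.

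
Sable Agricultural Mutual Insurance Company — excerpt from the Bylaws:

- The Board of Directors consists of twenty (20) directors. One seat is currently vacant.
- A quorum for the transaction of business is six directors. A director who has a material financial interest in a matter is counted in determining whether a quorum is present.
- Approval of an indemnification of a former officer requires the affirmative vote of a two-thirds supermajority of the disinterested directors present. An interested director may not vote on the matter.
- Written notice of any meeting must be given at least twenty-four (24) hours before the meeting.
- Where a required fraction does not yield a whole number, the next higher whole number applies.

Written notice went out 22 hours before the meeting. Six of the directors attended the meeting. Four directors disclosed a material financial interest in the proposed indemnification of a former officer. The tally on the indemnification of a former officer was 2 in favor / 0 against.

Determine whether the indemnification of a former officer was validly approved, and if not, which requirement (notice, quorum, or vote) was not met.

Invalid — notice requirement not satisfied.

Notice: 22 hours given; 24 required (22 < 24). Not satisfied.
Quorum: 6 present (interested directors count toward quorum); quorum is 6. Satisfied.
Vote: the indemnification of a former officer requires two-thirds of the disinterested directors present (6 − 4 = 2). 2/3 of 2 = 1.33, rounded up to 2, so 2 affirmative votes are needed; 2 voted in favor. Satisfied.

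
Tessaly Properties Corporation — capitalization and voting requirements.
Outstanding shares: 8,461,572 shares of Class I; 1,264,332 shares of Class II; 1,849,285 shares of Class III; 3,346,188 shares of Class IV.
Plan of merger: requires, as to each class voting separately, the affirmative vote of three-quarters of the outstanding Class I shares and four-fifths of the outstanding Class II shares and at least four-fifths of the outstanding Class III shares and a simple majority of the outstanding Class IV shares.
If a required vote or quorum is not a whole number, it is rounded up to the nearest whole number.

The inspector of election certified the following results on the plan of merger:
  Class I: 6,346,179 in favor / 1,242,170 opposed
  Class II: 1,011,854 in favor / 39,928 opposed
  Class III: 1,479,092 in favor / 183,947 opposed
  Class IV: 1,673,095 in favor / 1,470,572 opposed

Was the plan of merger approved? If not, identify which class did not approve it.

Class I: 3/4 of 8461572 = 6346179; 6,346,179 required, 6,346,179 in favor — approved.
Class II: 4/5 of 1264332 = 1011465.60, rounded up to 1011466; 1,011,466 required, 1,011,854 in favor — approved.
Class III: 4/5 of 1849285 = 1479428; 1,479,428 required, 1,479,092 in favor — not approved.
Class IV: a majority of 3346188 is 1673095; 1,673,095 required, 1,673,095 in favor — approved.

Not approved — the Class III shares did not give the required vote.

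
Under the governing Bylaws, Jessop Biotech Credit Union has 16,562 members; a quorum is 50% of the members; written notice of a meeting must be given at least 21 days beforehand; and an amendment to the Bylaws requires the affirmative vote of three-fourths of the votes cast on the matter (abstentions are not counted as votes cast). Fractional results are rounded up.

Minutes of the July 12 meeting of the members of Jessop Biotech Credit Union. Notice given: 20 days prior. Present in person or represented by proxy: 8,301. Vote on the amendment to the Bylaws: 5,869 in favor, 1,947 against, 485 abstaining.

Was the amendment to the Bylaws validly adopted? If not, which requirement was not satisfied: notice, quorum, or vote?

Invalid — notice requirement not satisfied.

Notice: 20 days given; 21 required. Not satisfied.
Quorum: 50% of 16,562 = 8,281; 8,301 present. Satisfied.
Vote: requires three-fourths of the votes cast (8,301 − 485 abstaining = 7,816); 3/4 of 7816 = 5862, so 5,862 needed; 5,869 in favor. Satisfied.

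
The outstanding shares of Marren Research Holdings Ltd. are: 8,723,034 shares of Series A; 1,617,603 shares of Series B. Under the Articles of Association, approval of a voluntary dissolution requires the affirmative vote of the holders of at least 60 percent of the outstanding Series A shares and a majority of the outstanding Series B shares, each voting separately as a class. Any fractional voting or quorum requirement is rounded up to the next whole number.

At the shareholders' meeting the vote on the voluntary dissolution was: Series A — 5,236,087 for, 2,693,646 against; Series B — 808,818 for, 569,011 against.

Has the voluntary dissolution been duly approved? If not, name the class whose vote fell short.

Series A: 3/5 of 8723034 = 5233820.40, rounded up to 5233821; 5,233,821 required, 5,236,087 in favor — approved.
Series B: a majority of 1617603 is 808802; 808,802 required, 808,818 in favor — approved.

Approved — every class gave the required vote.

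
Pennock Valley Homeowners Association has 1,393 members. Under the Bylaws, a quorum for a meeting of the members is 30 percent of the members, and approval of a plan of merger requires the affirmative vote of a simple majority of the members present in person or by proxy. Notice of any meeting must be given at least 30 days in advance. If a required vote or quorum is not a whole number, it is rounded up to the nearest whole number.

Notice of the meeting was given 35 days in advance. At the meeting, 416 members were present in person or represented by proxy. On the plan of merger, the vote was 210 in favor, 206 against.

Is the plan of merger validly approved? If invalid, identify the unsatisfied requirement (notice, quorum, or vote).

Invalid — quorum requirement not satisfied.

Notice: 35 days given; 30 required. Satisfied.
Quorum: 30% of 1,393 = 417.90, rounded up to 418; 416 present. Not satisfied.
Vote: requires a majority of those present (416); a majority of 416 is 209, so 209 needed; 210 in favor. Satisfied.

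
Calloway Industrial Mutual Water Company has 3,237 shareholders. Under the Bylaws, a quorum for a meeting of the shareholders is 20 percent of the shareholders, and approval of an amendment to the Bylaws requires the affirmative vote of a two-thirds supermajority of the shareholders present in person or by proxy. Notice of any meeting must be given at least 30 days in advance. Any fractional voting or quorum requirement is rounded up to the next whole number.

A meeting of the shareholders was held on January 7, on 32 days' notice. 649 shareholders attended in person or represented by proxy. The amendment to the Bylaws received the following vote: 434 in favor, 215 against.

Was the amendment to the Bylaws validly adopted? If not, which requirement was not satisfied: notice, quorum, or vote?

Valid — all requirements satisfied.

Notice: 32 days given; 30 required. Satisfied.
Quorum: 20% of 3,237 = 647.40, rounded up to 648; 649 present. Satisfied.
Vote: requires two-thirds of those present (649); 2/3 of 649 = 432.67, rounded up to 433, so 433 needed; 434 in favor. Satisfied.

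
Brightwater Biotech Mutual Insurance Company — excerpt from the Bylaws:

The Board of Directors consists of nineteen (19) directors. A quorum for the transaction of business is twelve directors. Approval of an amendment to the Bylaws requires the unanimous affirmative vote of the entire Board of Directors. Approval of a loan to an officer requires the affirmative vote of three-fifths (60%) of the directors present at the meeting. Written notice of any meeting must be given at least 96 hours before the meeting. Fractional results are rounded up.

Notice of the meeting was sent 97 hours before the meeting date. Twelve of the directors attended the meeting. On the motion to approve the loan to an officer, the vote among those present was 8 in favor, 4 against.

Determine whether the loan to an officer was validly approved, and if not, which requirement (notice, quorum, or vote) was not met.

Notice: 97 hours given; 96 required (97 ≥ 96). Satisfied.
Quorum: 12 present; quorum is 12. Satisfied.
Vote: the loan to an officer requires three-fifths of the directors present (12). 3/5 of 12 = 7.20, rounded up to 8, so 8 affirmative votes are needed; 8 voted in favor. Satisfied.

Valid — all requirements satisfied.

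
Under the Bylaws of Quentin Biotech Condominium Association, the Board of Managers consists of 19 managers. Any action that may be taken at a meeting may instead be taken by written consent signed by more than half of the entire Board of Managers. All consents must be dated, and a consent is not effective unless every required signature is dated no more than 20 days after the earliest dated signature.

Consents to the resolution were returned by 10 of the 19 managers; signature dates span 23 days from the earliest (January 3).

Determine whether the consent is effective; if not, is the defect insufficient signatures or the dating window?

Signatures required: more than half of 19 — a majority of 19 is 10, so 10 needed; 10 signed. Sufficient.
Dating window: the latest signature is 23 days after the earliest; the limit is 20 days. Outside the window.

Not effective — dating-window requirement not satisfied.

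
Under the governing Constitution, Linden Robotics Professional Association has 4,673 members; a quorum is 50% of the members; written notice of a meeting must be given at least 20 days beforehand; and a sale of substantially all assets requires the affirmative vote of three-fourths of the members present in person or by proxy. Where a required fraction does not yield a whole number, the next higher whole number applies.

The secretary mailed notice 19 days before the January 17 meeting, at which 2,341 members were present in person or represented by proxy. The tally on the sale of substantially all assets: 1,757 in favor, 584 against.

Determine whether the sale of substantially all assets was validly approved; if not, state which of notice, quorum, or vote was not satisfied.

Notice: 19 days given; 20 required. Not satisfied.
Quorum: 50% of 4,673 = 2,336.50, rounded up to 2,337; 2,341 present. Satisfied.
Vote: requires three-fourths of those present (2,341); 3/4 of 2341 = 1755.75, rounded up to 1756, so 1,756 needed; 1,757 in favor. Satisfied.

Invalid — notice requirement not satisfied.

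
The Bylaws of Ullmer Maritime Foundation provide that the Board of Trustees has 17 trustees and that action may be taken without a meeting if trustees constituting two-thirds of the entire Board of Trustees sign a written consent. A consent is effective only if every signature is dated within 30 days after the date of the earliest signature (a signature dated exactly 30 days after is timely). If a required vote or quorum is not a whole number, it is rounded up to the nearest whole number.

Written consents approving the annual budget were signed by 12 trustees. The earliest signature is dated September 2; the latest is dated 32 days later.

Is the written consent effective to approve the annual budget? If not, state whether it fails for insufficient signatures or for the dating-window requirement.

Not effective — dating-window requirement not satisfied.

Signatures required: two-thirds of 17 — 2/3 of 17 = 11.33, rounded up to 12, so 12 needed; 12 signed. Sufficient.
Dating window: the latest signature is 32 days after the earliest; the limit is 30 days. Outside the window.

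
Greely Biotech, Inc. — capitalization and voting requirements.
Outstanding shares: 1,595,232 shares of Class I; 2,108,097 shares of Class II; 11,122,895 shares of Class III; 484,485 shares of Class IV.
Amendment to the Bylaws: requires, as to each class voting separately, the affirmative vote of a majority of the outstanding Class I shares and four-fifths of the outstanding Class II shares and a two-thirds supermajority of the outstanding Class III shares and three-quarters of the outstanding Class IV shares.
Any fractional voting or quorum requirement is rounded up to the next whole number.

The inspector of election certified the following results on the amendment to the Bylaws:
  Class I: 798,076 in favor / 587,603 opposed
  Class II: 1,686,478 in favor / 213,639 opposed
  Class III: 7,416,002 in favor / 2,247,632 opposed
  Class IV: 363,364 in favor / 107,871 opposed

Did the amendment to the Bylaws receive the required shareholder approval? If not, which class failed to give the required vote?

Class I: a majority of 1595232 is 797617; 797,617 required, 798,076 in favor — approved.
Class II: 4/5 of 2108097 = 1686477.60, rounded up to 1686478; 1,686,478 required, 1,686,478 in favor — approved.
Class III: 2/3 of 11122895 = 7415263.33, rounded up to 7415264; 7,415,264 required, 7,416,002 in favor — approved.
Class IV: 3/4 of 484485 = 363363.75, rounded up to 363364; 363,364 required, 363,364 in favor — approved.

Approved — every class gave the required vote.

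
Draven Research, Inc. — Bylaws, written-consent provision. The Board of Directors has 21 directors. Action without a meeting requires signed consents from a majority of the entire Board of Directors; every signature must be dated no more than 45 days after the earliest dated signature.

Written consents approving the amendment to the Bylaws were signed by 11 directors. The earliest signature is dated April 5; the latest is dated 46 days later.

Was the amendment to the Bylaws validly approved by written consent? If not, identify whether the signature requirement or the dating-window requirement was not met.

Signatures required: a majority of 21 — a majority of 21 is 11, so 11 needed; 11 signed. Sufficient.
Dating window: the latest signature is 46 days after the earliest; the limit is 45 days. Outside the window.

Not effective — dating-window requirement not satisfied.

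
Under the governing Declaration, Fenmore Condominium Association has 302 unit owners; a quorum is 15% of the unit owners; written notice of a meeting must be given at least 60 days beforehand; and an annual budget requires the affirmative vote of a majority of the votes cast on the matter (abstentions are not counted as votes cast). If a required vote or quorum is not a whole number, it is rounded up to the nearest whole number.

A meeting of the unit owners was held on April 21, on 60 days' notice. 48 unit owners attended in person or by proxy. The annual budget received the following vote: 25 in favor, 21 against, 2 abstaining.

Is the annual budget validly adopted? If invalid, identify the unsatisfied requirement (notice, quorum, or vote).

Notice: 60 days given; 60 required. Satisfied.
Quorum: 15% of 302 = 45.30, rounded up to 46; 48 present. Satisfied.
Vote: requires a majority of the votes cast (48 − 2 abstaining = 46); a majority of 46 is 24, so 24 needed; 25 in favor. Satisfied.

Valid — all requirements satisfied.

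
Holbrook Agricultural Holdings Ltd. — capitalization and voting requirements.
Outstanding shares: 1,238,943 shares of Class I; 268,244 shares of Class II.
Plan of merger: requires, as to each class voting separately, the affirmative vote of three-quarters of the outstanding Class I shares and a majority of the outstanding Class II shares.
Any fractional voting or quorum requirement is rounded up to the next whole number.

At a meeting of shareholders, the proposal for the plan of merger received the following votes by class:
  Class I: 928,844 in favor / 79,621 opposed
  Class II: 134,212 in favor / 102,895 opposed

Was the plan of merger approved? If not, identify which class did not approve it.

Class I: 3/4 of 1238943 = 929207.25, rounded up to 929208; 929,208 required, 928,844 in favor — not approved.
Class II: a majority of 268244 is 134123; 134,123 required, 134,212 in favor — approved.

Not approved — the Class I shares did not give the required vote.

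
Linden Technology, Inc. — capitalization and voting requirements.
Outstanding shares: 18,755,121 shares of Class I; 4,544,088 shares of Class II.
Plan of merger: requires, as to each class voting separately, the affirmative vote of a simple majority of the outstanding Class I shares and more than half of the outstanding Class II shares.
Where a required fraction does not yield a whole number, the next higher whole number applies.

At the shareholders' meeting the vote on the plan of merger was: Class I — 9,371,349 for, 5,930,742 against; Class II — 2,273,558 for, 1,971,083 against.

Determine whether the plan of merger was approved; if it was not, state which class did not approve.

Class I: a majority of 18755121 is 9377561; 9,377,561 required, 9,371,349 in favor — not approved.
Class II: a majority of 4544088 is 2272045; 2,272,045 required, 2,273,558 in favor — approved.

Not approved — the Class I shares did not give the required vote.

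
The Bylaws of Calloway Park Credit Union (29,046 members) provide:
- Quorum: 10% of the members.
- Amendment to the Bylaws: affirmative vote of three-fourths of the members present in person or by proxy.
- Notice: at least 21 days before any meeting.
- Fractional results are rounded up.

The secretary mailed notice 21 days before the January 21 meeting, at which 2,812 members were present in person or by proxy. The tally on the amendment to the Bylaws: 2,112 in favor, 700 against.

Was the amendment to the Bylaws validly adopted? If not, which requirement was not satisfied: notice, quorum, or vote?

Invalid — quorum requirement not satisfied.

Notice: 21 days given; 21 required. Satisfied.
Quorum: 10% of 29,046 = 2,904.60, rounded up to 2,905; 2,812 present. Not satisfied.
Vote: requires three-fourths of those present (2,812); 3/4 of 2812 = 2109, so 2,109 needed; 2,112 in favor. Satisfied.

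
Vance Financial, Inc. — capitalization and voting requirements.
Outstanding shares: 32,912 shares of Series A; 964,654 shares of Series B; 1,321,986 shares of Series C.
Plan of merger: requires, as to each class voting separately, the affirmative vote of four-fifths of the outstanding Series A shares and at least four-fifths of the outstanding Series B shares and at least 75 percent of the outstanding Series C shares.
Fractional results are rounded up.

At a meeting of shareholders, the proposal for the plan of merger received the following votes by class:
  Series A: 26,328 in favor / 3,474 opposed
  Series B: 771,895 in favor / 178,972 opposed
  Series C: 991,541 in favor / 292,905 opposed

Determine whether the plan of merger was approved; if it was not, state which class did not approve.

Series A: 4/5 of 32912 = 26329.60, rounded up to 26330; 26,330 required, 26,328 in favor — not approved.
Series B: 4/5 of 964654 = 771723.20, rounded up to 771724; 771,724 required, 771,895 in favor — approved.
Series C: 3/4 of 1321986 = 991489.50, rounded up to 991490; 991,490 required, 991,541 in favor — approved.

Not approved — the Series A shares did not give the required vote.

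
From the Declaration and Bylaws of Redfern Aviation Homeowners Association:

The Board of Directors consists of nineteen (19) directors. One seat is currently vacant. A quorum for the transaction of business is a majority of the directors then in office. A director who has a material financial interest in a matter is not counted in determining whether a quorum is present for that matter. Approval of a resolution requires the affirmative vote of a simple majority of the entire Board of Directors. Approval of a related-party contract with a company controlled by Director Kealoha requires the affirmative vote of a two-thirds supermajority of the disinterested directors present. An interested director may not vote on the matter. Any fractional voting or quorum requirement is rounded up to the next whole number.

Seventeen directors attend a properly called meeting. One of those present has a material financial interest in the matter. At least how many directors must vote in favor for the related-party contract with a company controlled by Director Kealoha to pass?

The related-party contract with a company controlled by Director Kealoha requires two-thirds of the disinterested directors present (17 − 1 = 16).
2/3 of 16 = 10.67, rounded up to 11.

11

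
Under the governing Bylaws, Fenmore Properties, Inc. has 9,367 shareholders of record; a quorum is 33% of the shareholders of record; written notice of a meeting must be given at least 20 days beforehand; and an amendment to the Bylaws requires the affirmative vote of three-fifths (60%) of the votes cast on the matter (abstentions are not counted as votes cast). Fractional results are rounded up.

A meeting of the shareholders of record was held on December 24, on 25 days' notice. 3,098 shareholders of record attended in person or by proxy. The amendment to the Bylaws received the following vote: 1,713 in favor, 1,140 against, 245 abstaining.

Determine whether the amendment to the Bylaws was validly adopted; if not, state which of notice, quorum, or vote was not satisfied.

Notice: 25 days given; 20 required. Satisfied.
Quorum: 33% of 9,367 = 3,091.11, rounded up to 3,092; 3,098 present. Satisfied.
Vote: requires three-fifths of the votes cast (3,098 − 245 abstaining = 2,853); 3/5 of 2853 = 1711.80, rounded up to 1712, so 1,712 needed; 1,713 in favor. Satisfied.

Valid — all requirements satisfied.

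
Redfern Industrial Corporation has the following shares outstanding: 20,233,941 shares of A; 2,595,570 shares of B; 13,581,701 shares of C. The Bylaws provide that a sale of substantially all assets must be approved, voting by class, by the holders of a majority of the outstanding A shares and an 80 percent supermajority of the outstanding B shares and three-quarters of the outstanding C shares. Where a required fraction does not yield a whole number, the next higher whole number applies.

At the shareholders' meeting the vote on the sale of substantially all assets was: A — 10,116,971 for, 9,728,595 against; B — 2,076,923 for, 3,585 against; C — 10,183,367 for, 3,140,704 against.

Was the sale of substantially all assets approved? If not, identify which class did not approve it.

Not approved — the C shares did not give the required vote.

A: a majority of 20233941 is 10116971; 10,116,971 required, 10,116,971 in favor — approved.
B: 4/5 of 2595570 = 2076456; 2,076,456 required, 2,076,923 in favor — approved.
C: 3/4 of 13581701 = 10186275.75, rounded up to 10186276; 10,186,276 required, 10,183,367 in favor — not approved.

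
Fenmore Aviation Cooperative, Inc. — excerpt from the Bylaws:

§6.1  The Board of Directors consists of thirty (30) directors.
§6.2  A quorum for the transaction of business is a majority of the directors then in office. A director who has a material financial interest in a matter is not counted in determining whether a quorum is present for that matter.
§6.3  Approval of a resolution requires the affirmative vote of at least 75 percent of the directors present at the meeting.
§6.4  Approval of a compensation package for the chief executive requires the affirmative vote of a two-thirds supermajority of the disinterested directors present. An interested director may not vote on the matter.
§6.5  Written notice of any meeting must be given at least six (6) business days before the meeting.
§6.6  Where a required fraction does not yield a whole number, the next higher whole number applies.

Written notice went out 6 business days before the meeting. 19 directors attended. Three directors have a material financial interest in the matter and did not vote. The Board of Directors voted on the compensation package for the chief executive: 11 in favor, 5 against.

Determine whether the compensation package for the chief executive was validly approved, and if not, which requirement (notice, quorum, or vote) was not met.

Valid — all requirements satisfied.

Notice: 6 business days given; 6 required (6 ≥ 6). Satisfied.
Quorum: 19 present, but the 3 interested directors do not count, leaving 16. Quorum is 16. Satisfied.
Vote: the compensation package for the chief executive requires two-thirds of the disinterested directors present (19 − 3 = 16). 2/3 of 16 = 10.67, rounded up to 11, so 11 affirmative votes are needed; 11 voted in favor. Satisfied.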